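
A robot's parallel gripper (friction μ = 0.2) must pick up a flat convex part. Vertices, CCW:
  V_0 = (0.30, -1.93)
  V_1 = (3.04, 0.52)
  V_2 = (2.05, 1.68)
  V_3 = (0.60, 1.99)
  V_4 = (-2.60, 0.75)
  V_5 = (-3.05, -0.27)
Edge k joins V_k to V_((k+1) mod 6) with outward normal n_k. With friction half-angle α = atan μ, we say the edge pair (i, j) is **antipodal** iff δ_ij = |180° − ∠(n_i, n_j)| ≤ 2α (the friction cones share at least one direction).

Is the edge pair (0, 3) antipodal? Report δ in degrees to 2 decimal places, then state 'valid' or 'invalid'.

δ = 20.62°, valid

α = atan 0.2 = 11.31°;  2α = 22.62°
edge 0: e_0 = (+2.74, +2.45);  n_0 = (+0.6666, -0.7455)
edge 3: e_3 = (-3.20, -1.24);  n_3 = (-0.3613, +0.9324)
∠(n_0, n_3) = 159.38°
δ = |180° − 159.38°| = 20.62°
20.62° ≤ 2α = 22.62°  →  valid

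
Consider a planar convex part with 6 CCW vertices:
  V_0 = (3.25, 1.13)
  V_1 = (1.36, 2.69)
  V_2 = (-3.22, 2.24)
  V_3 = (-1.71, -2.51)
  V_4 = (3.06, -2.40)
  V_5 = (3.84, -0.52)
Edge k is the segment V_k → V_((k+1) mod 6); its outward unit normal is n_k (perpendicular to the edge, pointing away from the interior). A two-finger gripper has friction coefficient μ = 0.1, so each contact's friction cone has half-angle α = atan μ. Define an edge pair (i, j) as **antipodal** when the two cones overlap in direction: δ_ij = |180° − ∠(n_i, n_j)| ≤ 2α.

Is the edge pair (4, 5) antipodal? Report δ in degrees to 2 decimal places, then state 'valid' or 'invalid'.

α = atan 0.1 = 5.71°;  2α = 11.42°
edge 4: e_4 = (+0.78, +1.88);  n_4 = (+0.9237, -0.3832)
edge 5: e_5 = (-0.59, +1.65);  n_5 = (+0.9416, +0.3367)
∠(n_4, n_5) = 42.21°
δ = |180° − 42.21°| = 137.79°
137.79° > 2α = 11.42°  →  invalid

δ = 137.79°, invalid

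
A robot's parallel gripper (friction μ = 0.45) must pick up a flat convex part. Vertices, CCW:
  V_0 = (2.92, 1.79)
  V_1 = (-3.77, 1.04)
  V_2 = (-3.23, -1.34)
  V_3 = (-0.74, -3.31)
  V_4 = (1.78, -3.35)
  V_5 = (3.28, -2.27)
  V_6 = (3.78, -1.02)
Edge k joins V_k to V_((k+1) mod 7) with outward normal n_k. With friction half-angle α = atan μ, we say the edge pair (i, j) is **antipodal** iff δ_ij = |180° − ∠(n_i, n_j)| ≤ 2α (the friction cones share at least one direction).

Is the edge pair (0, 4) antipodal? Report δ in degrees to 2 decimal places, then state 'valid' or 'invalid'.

α = atan 0.45 = 24.23°;  2α = 48.46°
edge 0: e_0 = (-6.69, -0.75);  n_0 = (-0.1114, +0.9938)
edge 4: e_4 = (+1.50, +1.08);  n_4 = (+0.5843, -0.8115)
∠(n_0, n_4) = 150.64°
δ = |180° − 150.64°| = 29.36°
29.36° ≤ 2α = 48.46°  →  valid

δ = 29.36°, valid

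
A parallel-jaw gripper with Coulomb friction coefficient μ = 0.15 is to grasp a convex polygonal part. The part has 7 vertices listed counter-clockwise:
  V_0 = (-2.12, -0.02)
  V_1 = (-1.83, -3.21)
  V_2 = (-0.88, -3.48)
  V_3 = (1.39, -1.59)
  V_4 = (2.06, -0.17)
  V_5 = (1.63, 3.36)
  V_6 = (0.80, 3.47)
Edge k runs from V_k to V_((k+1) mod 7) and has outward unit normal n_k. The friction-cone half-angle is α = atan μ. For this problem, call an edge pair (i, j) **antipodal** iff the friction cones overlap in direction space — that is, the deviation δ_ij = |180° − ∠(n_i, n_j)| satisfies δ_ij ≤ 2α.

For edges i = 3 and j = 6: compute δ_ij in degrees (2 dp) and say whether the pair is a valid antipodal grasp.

α = atan 0.15 = 8.53°;  2α = 17.06°
edge 3: e_3 = (+0.67, +1.42);  n_3 = (+0.9044, -0.4267)
edge 6: e_6 = (-2.92, -3.49);  n_6 = (-0.7670, +0.6417)
∠(n_3, n_6) = 165.34°
δ = |180° − 165.34°| = 14.66°
14.66° ≤ 2α = 17.06°  →  valid

δ = 14.66°, valid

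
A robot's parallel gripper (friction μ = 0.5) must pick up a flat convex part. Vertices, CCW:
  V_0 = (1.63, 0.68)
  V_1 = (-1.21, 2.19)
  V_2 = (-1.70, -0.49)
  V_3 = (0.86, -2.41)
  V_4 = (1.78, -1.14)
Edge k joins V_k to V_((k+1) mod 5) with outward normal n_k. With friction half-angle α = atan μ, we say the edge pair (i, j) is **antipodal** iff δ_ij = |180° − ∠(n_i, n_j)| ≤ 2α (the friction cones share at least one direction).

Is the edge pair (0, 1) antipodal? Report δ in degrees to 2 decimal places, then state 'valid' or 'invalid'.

δ = 72.36°, invalid

α = atan 0.5 = 26.57°;  2α = 53.13°
edge 0: e_0 = (-2.84, +1.51);  n_0 = (+0.4695, +0.8830)
edge 1: e_1 = (-0.49, -2.68);  n_1 = (-0.9837, +0.1799)
∠(n_0, n_1) = 107.64°
δ = |180° − 107.64°| = 72.36°
72.36° > 2α = 53.13°  →  invalid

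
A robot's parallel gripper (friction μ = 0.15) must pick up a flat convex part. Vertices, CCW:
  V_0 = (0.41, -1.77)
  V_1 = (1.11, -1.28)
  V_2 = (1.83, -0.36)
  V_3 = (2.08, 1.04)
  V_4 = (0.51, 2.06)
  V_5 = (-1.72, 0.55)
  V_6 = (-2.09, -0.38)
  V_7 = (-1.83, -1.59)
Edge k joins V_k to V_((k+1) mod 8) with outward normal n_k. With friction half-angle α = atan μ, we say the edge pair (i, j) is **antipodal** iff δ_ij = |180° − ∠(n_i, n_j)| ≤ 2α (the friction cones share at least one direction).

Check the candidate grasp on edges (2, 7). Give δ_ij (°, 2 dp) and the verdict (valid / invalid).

α = atan 0.15 = 8.53°;  2α = 17.06°
edge 2: e_2 = (+0.25, +1.40);  n_2 = (+0.9844, -0.1758)
edge 7: e_7 = (+2.24, -0.18);  n_7 = (-0.0801, -0.9968)
∠(n_2, n_7) = 84.47°
δ = |180° − 84.47°| = 95.53°
95.53° > 2α = 17.06°  →  invalid

δ = 95.53°, invalid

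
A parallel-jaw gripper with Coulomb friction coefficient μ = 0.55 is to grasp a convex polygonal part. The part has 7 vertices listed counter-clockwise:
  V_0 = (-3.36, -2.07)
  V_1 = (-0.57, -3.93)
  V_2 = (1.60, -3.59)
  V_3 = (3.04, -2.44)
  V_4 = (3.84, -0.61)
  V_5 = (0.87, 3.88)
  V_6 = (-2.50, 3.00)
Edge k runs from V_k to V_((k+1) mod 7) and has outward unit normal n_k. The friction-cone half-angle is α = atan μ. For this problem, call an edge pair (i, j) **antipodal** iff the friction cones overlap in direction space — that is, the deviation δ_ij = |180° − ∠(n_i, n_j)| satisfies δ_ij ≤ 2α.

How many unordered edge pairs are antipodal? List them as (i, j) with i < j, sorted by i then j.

α = atan 0.55 = 28.81°;  2α = 57.62°
n_0 = (-0.5547, -0.8321)
n_1 = (+0.1548, -0.9879)
n_2 = (+0.6240, -0.7814)
n_3 = (+0.9163, -0.4006)
n_4 = (+0.8340, +0.5517)
n_5 = (-0.2527, +0.9676)
n_6 = (-0.9859, +0.1672)
  (0,1): δ = 137.41°  ·
  (0,2): δ = 107.70°  ·
  (0,3): δ = 79.92°  ·
  (0,4): δ = 22.83°  ✓
  (0,5): δ = 48.32°  ✓
  (0,6): δ = 114.06°  ·
  (1,2): δ = 150.29°  ·
  (1,3): δ = 122.52°  ·
  (1,4): δ = 65.42°  ·
  (1,5): δ = 5.73°  ✓
  (1,6): δ = 71.47°  ·
  (2,3): δ = 152.22°  ·
  (2,4): δ = 95.13°  ·
  (2,5): δ = 23.98°  ✓
  (2,6): δ = 41.76°  ✓
  (3,4): δ = 122.90°  ·
  (3,5): δ = 51.75°  ✓
  (3,6): δ = 13.99°  ✓
  (4,5): δ = 108.85°  ·
  (4,6): δ = 43.11°  ✓
  (5,6): δ = 114.26°  ·
antipodal pairs: 8

count = 8; pairs: (0,4), (0,5), (1,5), (2,5), (2,6), (3,5), (3,6), (4,6)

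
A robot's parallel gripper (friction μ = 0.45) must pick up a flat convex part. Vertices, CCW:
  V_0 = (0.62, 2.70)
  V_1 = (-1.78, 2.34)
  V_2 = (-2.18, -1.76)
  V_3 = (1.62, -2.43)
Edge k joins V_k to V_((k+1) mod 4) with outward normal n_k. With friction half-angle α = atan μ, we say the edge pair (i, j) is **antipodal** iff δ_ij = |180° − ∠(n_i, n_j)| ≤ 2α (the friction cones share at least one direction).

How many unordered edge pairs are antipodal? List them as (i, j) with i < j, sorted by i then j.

α = atan 0.45 = 24.23°;  2α = 48.46°
n_0 = (-0.1483, +0.9889)
n_1 = (-0.9953, +0.0971)
n_2 = (-0.1736, -0.9848)
n_3 = (+0.9815, +0.1913)
  (0,1): δ = 104.10°  ·
  (0,2): δ = 18.53°  ✓
  (0,3): δ = 92.50°  ·
  (1,2): δ = 94.43°  ·
  (1,3): δ = 16.60°  ✓
  (2,3): δ = 68.97°  ·
antipodal pairs: 2

count = 2; pairs: (0,2), (1,3)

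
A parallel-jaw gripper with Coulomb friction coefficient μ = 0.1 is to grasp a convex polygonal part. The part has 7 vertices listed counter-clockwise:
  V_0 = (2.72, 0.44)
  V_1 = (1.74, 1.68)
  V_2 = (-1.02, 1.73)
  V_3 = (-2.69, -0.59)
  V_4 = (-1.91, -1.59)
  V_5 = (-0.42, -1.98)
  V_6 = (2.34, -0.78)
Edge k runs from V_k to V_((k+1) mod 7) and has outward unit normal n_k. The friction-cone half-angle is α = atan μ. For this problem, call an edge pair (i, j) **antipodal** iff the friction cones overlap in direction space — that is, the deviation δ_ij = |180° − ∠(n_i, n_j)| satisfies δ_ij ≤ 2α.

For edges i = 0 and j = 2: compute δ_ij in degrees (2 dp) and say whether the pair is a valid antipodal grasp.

α = atan 0.1 = 5.71°;  2α = 11.42°
edge 0: e_0 = (-0.98, +1.24);  n_0 = (+0.7846, +0.6201)
edge 2: e_2 = (-1.67, -2.32);  n_2 = (-0.8116, +0.5842)
∠(n_0, n_2) = 105.93°
δ = |180° − 105.93°| = 74.07°
74.07° > 2α = 11.42°  →  invalid

δ = 74.07°, invalid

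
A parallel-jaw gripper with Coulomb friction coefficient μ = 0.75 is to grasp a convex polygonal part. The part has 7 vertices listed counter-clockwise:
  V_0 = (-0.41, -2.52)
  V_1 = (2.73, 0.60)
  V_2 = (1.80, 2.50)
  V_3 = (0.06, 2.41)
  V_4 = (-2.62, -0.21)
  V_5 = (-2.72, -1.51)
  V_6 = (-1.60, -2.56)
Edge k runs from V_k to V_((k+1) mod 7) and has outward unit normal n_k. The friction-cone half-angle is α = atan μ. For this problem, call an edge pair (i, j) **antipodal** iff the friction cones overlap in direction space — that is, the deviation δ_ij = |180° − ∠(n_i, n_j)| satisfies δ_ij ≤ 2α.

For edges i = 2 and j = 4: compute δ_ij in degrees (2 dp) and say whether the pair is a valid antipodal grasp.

δ = 97.36°, invalid

α = atan 0.75 = 36.87°;  2α = 73.74°
edge 2: e_2 = (-1.74, -0.09);  n_2 = (-0.0517, +0.9987)
edge 4: e_4 = (-0.10, -1.30);  n_4 = (-0.9971, +0.0767)
∠(n_2, n_4) = 82.64°
δ = |180° − 82.64°| = 97.36°
97.36° > 2α = 73.74°  →  invalid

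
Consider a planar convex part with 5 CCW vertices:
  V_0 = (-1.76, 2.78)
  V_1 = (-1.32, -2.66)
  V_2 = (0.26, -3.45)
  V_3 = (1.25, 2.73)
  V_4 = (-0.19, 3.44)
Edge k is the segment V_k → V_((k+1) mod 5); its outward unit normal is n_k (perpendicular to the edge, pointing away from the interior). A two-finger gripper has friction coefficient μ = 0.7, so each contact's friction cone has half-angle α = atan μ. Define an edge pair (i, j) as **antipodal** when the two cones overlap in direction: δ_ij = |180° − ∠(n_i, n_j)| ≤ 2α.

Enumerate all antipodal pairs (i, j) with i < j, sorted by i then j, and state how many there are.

count = 5; pairs: (0,2), (0,3), (1,3), (1,4), (2,4)

α = atan 0.7 = 34.99°;  2α = 69.98°
n_0 = (-0.9967, -0.0806)
n_1 = (-0.4472, -0.8944)
n_2 = (+0.9874, -0.1582)
n_3 = (+0.4422, +0.8969)
n_4 = (-0.3875, +0.9219)
  (0,1): δ = 121.19°  ·
  (0,2): δ = 13.73°  ✓
  (0,3): δ = 59.13°  ✓
  (0,4): δ = 108.18°  ·
  (1,2): δ = 72.54°  ·
  (1,3): δ = 0.32°  ✓
  (1,4): δ = 49.37°  ✓
  (2,3): δ = 107.14°  ·
  (2,4): δ = 58.10°  ✓
  (3,4): δ = 130.95°  ·
antipodal pairs: 5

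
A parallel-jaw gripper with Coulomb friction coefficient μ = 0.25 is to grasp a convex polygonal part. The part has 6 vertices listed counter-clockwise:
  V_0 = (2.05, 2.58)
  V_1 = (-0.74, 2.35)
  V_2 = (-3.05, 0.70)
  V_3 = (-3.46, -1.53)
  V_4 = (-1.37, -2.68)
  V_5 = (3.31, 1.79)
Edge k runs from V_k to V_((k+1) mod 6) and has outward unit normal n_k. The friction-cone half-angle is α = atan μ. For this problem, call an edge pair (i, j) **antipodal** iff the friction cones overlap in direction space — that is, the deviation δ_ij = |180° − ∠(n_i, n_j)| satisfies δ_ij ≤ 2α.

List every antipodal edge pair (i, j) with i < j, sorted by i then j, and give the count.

α = atan 0.25 = 14.04°;  2α = 28.07°
n_0 = (-0.0822, +0.9966)
n_1 = (-0.5812, +0.8137)
n_2 = (-0.9835, +0.1808)
n_3 = (-0.4821, -0.8761)
n_4 = (+0.6907, -0.7231)
n_5 = (+0.5312, +0.8472)
  (0,1): δ = 149.17°  ·
  (0,2): δ = 105.13°  ·
  (0,3): δ = 33.53°  ·
  (0,4): δ = 38.97°  ·
  (0,5): δ = 143.20°  ·
  (1,2): δ = 135.96°  ·
  (1,3): δ = 64.36°  ·
  (1,4): δ = 8.15°  ✓
  (1,5): δ = 112.38°  ·
  (2,3): δ = 108.40°  ·
  (2,4): δ = 35.90°  ·
  (2,5): δ = 68.33°  ·
  (3,4): δ = 107.49°  ·
  (3,5): δ = 3.27°  ✓
  (4,5): δ = 75.77°  ·
antipodal pairs: 2

count = 2; pairs: (1,4), (3,5)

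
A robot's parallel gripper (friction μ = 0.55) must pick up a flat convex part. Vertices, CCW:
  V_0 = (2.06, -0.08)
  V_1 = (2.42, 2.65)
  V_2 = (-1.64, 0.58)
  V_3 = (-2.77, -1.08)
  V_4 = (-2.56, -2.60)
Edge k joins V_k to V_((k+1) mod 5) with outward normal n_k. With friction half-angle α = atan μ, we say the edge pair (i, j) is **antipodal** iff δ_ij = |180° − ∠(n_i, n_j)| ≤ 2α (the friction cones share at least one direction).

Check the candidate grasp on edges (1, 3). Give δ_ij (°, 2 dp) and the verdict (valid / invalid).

α = atan 0.55 = 28.81°;  2α = 57.62°
edge 1: e_1 = (-4.06, -2.07);  n_1 = (-0.4542, +0.8909)
edge 3: e_3 = (+0.21, -1.52);  n_3 = (-0.9906, -0.1369)
∠(n_1, n_3) = 70.85°
δ = |180° − 70.85°| = 109.15°
109.15° > 2α = 57.62°  →  invalid

δ = 109.15°, invalid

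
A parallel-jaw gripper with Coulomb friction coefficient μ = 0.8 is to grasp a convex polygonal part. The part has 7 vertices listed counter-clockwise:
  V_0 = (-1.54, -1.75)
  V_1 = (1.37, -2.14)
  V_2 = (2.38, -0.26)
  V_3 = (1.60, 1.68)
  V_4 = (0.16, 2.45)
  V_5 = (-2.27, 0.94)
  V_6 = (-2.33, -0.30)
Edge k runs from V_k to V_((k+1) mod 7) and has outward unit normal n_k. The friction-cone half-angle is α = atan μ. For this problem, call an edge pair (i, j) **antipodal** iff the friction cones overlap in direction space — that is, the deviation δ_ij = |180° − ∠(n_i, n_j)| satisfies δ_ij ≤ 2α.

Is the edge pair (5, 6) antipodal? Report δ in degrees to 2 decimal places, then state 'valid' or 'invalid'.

δ = 148.65°, invalid

α = atan 0.8 = 38.66°;  2α = 77.32°
edge 5: e_5 = (-0.06, -1.24);  n_5 = (-0.9988, +0.0483)
edge 6: e_6 = (+0.79, -1.45);  n_6 = (-0.8781, -0.4784)
∠(n_5, n_6) = 31.35°
δ = |180° − 31.35°| = 148.65°
148.65° > 2α = 77.32°  →  invalid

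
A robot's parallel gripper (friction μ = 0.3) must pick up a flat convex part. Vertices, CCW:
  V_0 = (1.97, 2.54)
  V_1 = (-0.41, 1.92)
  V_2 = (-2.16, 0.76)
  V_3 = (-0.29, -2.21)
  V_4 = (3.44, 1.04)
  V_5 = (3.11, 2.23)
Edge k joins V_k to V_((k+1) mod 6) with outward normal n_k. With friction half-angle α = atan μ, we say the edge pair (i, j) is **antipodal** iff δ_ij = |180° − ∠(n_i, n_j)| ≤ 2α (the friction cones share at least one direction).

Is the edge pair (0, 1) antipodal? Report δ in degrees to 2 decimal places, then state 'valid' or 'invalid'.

α = atan 0.3 = 16.70°;  2α = 33.40°
edge 0: e_0 = (-2.38, -0.62);  n_0 = (-0.2521, +0.9677)
edge 1: e_1 = (-1.75, -1.16);  n_1 = (-0.5525, +0.8335)
∠(n_0, n_1) = 18.94°
δ = |180° − 18.94°| = 161.06°
161.06° > 2α = 33.40°  →  invalid

δ = 161.06°, invalid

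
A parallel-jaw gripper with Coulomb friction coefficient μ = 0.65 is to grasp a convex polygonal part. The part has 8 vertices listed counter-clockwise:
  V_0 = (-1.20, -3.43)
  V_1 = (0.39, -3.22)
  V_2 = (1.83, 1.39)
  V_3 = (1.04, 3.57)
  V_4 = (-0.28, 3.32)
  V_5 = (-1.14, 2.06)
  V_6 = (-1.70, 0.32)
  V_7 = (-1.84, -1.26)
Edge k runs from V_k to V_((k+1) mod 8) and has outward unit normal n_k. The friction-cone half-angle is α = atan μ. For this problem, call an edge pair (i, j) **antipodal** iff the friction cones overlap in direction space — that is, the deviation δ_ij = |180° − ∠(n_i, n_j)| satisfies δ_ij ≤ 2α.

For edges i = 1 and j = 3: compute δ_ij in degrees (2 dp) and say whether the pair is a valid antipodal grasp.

δ = 61.93°, valid

α = atan 0.65 = 33.02°;  2α = 66.05°
edge 1: e_1 = (+1.44, +4.61);  n_1 = (+0.9545, -0.2982)
edge 3: e_3 = (-1.32, -0.25);  n_3 = (-0.1861, +0.9825)
∠(n_1, n_3) = 118.07°
δ = |180° − 118.07°| = 61.93°
61.93° ≤ 2α = 66.05°  →  valid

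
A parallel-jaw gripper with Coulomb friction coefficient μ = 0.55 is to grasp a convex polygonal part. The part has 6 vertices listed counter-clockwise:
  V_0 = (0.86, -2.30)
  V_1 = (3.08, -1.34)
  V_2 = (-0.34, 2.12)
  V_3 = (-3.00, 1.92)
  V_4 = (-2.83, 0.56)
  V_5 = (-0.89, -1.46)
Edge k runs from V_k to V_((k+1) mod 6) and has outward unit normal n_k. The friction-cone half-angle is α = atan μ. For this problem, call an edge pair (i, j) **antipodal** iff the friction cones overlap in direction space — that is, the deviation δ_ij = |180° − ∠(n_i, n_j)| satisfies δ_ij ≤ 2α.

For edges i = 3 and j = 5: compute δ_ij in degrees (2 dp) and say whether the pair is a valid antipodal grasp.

δ = 122.77°, invalid

α = atan 0.55 = 28.81°;  2α = 57.62°
edge 3: e_3 = (+0.17, -1.36);  n_3 = (-0.9923, -0.1240)
edge 5: e_5 = (+1.75, -0.84);  n_5 = (-0.4327, -0.9015)
∠(n_3, n_5) = 57.23°
δ = |180° − 57.23°| = 122.77°
122.77° > 2α = 57.62°  →  invalid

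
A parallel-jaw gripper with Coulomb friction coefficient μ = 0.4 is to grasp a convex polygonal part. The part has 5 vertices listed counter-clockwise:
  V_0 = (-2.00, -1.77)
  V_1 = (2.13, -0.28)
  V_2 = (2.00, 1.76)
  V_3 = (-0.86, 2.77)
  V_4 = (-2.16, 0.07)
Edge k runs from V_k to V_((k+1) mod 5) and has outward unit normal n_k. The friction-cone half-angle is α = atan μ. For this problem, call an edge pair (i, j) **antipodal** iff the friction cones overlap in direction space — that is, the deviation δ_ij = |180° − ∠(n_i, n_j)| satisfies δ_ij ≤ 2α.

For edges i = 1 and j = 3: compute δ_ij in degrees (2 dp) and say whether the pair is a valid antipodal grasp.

α = atan 0.4 = 21.80°;  2α = 43.60°
edge 1: e_1 = (-0.13, +2.04);  n_1 = (+0.9980, +0.0636)
edge 3: e_3 = (-1.30, -2.70);  n_3 = (-0.9010, +0.4338)
∠(n_1, n_3) = 150.64°
δ = |180° − 150.64°| = 29.36°
29.36° ≤ 2α = 43.60°  →  valid

δ = 29.36°, valid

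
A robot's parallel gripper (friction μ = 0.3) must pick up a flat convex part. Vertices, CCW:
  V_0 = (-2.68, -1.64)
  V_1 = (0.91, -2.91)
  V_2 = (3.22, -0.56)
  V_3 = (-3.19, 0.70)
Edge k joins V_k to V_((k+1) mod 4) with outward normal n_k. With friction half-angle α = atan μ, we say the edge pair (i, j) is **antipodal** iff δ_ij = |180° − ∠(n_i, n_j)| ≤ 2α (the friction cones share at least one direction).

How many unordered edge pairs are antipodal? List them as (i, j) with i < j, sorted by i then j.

count = 1; pairs: (0,2)

α = atan 0.3 = 16.70°;  2α = 33.40°
n_0 = (-0.3335, -0.9427)
n_1 = (+0.7132, -0.7010)
n_2 = (+0.1929, +0.9812)
n_3 = (-0.9771, -0.2129)
  (0,1): δ = 115.03°  ·
  (0,2): δ = 8.36°  ✓
  (0,3): δ = 121.78°  ·
  (1,2): δ = 56.61°  ·
  (1,3): δ = 56.80°  ·
  (2,3): δ = 66.58°  ·
antipodal pairs: 1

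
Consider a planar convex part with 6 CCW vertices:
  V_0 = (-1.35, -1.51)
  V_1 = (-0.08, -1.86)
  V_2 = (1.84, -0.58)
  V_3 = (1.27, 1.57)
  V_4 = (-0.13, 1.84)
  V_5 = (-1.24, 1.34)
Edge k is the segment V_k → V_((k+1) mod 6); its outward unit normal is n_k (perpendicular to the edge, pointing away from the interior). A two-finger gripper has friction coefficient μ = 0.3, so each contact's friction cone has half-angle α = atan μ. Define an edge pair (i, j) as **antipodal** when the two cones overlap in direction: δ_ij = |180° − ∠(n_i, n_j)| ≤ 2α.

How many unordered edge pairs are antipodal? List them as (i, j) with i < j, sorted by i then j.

count = 3; pairs: (0,3), (1,4), (2,5)

α = atan 0.3 = 16.70°;  2α = 33.40°
n_0 = (-0.2657, -0.9641)
n_1 = (+0.5547, -0.8321)
n_2 = (+0.9666, +0.2563)
n_3 = (+0.1894, +0.9819)
n_4 = (-0.4107, +0.9118)
n_5 = (-0.9993, +0.0386)
  (0,1): δ = 130.90°  ·
  (0,2): δ = 59.74°  ·
  (0,3): δ = 4.49°  ✓
  (0,4): δ = 39.66°  ·
  (0,5): δ = 103.20°  ·
  (1,2): δ = 108.84°  ·
  (1,3): δ = 44.61°  ·
  (1,4): δ = 9.44°  ✓
  (1,5): δ = 54.10°  ·
  (2,3): δ = 115.76°  ·
  (2,4): δ = 80.60°  ·
  (2,5): δ = 17.06°  ✓
  (3,4): δ = 144.83°  ·
  (3,5): δ = 81.29°  ·
  (4,5): δ = 116.46°  ·
antipodal pairs: 3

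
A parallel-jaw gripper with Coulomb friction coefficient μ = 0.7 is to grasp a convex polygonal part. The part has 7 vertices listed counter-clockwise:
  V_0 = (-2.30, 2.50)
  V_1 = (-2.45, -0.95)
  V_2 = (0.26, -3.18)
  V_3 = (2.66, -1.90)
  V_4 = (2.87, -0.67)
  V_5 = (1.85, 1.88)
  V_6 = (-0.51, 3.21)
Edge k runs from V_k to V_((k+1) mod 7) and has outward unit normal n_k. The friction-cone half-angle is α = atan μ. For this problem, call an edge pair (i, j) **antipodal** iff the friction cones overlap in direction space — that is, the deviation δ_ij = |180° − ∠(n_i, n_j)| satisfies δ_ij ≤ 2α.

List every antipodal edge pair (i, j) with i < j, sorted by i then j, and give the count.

α = atan 0.7 = 34.99°;  2α = 69.98°
n_0 = (-0.9991, +0.0434)
n_1 = (-0.6354, -0.7722)
n_2 = (+0.4706, -0.8824)
n_3 = (+0.9857, -0.1683)
n_4 = (+0.9285, +0.3714)
n_5 = (+0.4910, +0.8712)
n_6 = (-0.3687, +0.9295)
  (0,1): δ = 126.96°  ·
  (0,2): δ = 59.44°  ✓
  (0,3): δ = 7.20°  ✓
  (0,4): δ = 24.29°  ✓
  (0,5): δ = 63.09°  ✓
  (0,6): δ = 114.13°  ·
  (1,2): δ = 112.48°  ·
  (1,3): δ = 60.24°  ✓
  (1,4): δ = 28.75°  ✓
  (1,5): δ = 10.05°  ✓
  (1,6): δ = 61.09°  ✓
  (2,3): δ = 127.76°  ·
  (2,4): δ = 96.27°  ·
  (2,5): δ = 57.48°  ✓
  (2,6): δ = 6.44°  ✓
  (3,4): δ = 148.51°  ·
  (3,5): δ = 109.72°  ·
  (3,6): δ = 58.68°  ✓
  (4,5): δ = 141.21°  ·
  (4,6): δ = 90.17°  ·
  (5,6): δ = 128.96°  ·
antipodal pairs: 11

count = 11; pairs: (0,2), (0,3), (0,4), (0,5), (1,3), (1,4), (1,5), (1,6), (2,5), (2,6), (3,6)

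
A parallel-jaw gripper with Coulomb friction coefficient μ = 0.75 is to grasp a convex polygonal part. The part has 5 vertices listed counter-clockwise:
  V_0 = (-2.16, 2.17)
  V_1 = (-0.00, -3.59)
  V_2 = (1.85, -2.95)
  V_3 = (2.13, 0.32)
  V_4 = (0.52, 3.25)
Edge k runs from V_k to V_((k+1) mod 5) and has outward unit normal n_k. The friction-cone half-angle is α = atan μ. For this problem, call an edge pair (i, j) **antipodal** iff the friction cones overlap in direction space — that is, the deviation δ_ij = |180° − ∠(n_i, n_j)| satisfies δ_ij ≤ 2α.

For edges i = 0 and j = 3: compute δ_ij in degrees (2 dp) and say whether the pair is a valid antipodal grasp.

δ = 8.23°, valid

α = atan 0.75 = 36.87°;  2α = 73.74°
edge 0: e_0 = (+2.16, -5.76);  n_0 = (-0.9363, -0.3511)
edge 3: e_3 = (-1.61, +2.93);  n_3 = (+0.8764, +0.4816)
∠(n_0, n_3) = 171.77°
δ = |180° − 171.77°| = 8.23°
8.23° ≤ 2α = 73.74°  →  valid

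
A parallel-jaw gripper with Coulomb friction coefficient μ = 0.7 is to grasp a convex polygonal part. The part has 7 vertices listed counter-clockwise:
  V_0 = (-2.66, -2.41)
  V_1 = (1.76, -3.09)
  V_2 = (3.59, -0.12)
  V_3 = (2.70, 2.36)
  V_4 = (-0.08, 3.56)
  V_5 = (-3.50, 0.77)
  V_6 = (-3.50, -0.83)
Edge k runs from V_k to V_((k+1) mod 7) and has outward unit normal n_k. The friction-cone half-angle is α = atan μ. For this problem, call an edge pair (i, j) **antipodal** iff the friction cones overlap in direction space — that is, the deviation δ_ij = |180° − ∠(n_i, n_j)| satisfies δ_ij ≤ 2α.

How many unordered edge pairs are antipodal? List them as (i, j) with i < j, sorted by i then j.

count = 10; pairs: (0,2), (0,3), (0,4), (1,4), (1,5), (1,6), (2,5), (2,6), (3,5), (3,6)

α = atan 0.7 = 34.99°;  2α = 69.98°
n_0 = (-0.1521, -0.9884)
n_1 = (+0.8514, -0.5246)
n_2 = (+0.9412, +0.3378)
n_3 = (+0.3963, +0.9181)
n_4 = (-0.6321, +0.7749)
n_5 = (-1.0000, -0.0000)
n_6 = (-0.8830, -0.4694)
  (0,1): δ = 112.89°  ·
  (0,2): δ = 61.51°  ✓
  (0,3): δ = 14.60°  ✓
  (0,4): δ = 47.95°  ✓
  (0,5): δ = 98.75°  ·
  (0,6): δ = 126.74°  ·
  (1,2): δ = 128.62°  ·
  (1,3): δ = 81.71°  ·
  (1,4): δ = 19.15°  ✓
  (1,5): δ = 31.64°  ✓
  (1,6): δ = 59.64°  ✓
  (2,3): δ = 133.09°  ·
  (2,4): δ = 70.53°  ·
  (2,5): δ = 19.74°  ✓
  (2,6): δ = 8.26°  ✓
  (3,4): δ = 117.45°  ·
  (3,5): δ = 66.65°  ✓
  (3,6): δ = 38.66°  ✓
  (4,5): δ = 129.21°  ·
  (4,6): δ = 101.21°  ·
  (5,6): δ = 152.00°  ·
antipodal pairs: 10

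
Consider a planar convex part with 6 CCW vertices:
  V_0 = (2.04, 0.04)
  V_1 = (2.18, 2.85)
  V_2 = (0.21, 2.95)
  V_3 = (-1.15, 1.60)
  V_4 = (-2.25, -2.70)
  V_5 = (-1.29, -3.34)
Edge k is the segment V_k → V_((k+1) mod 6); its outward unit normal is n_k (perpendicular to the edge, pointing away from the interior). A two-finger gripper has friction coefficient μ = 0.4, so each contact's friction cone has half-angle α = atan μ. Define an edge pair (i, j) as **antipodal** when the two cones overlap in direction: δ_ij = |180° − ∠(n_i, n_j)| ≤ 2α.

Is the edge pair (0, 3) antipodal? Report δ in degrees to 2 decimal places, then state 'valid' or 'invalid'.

α = atan 0.4 = 21.80°;  2α = 43.60°
edge 0: e_0 = (+0.14, +2.81);  n_0 = (+0.9988, -0.0498)
edge 3: e_3 = (-1.10, -4.30);  n_3 = (-0.9688, +0.2478)
∠(n_0, n_3) = 168.50°
δ = |180° − 168.50°| = 11.50°
11.50° ≤ 2α = 43.60°  →  valid

δ = 11.50°, valid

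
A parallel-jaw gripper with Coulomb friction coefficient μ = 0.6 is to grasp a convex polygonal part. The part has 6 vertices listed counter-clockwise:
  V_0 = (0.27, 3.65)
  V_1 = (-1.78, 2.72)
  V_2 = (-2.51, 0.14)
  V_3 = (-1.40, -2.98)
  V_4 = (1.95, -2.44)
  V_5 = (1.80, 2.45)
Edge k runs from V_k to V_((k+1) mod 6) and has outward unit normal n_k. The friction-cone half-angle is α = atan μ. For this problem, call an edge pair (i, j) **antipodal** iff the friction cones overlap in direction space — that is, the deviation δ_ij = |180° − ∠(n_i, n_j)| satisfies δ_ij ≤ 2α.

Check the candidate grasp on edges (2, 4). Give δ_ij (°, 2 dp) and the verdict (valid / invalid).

δ = 17.83°, valid

α = atan 0.6 = 30.96°;  2α = 61.93°
edge 2: e_2 = (+1.11, -3.12);  n_2 = (-0.9422, -0.3352)
edge 4: e_4 = (-0.15, +4.89);  n_4 = (+0.9995, +0.0307)
∠(n_2, n_4) = 162.17°
δ = |180° − 162.17°| = 17.83°
17.83° ≤ 2α = 61.93°  →  valid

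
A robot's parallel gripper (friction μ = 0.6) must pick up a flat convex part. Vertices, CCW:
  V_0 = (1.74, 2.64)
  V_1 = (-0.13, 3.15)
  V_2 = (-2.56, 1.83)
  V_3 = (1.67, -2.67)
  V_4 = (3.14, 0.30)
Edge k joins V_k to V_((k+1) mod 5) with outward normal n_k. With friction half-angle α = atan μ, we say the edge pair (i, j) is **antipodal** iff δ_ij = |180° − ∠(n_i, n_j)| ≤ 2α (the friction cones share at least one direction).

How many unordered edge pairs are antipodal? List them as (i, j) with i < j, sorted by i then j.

count = 3; pairs: (0,2), (1,3), (2,4)

α = atan 0.6 = 30.96°;  2α = 61.93°
n_0 = (+0.2631, +0.9648)
n_1 = (-0.4773, +0.8787)
n_2 = (-0.7286, -0.6849)
n_3 = (+0.8962, -0.4436)
n_4 = (+0.8581, +0.5134)
  (0,1): δ = 136.23°  ·
  (0,2): δ = 31.52°  ✓
  (0,3): δ = 78.92°  ·
  (0,4): δ = 136.15°  ·
  (1,2): δ = 75.28°  ·
  (1,3): δ = 35.16°  ✓
  (1,4): δ = 92.38°  ·
  (2,3): δ = 69.56°  ·
  (2,4): δ = 12.34°  ✓
  (3,4): δ = 122.78°  ·
antipodal pairs: 3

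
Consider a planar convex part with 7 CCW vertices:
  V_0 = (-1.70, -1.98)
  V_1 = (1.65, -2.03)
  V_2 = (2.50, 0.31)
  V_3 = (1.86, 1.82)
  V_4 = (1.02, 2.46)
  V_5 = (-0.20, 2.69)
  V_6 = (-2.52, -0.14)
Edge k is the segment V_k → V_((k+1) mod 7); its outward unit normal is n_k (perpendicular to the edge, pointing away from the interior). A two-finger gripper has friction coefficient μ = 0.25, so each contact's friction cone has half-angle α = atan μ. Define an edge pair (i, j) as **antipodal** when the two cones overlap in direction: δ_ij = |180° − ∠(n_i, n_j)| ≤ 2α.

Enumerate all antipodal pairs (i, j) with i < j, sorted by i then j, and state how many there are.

α = atan 0.25 = 14.04°;  2α = 28.07°
n_0 = (-0.0149, -0.9999)
n_1 = (+0.9399, -0.3414)
n_2 = (+0.9207, +0.3902)
n_3 = (+0.6060, +0.7954)
n_4 = (+0.1853, +0.9827)
n_5 = (-0.7733, +0.6340)
n_6 = (-0.9134, -0.4071)
  (0,1): δ = 109.11°  ·
  (0,2): δ = 66.18°  ·
  (0,3): δ = 36.45°  ·
  (0,4): δ = 9.82°  ✓
  (0,5): δ = 51.51°  ·
  (0,6): δ = 114.88°  ·
  (1,2): δ = 137.07°  ·
  (1,3): δ = 107.34°  ·
  (1,4): δ = 80.71°  ·
  (1,5): δ = 19.38°  ✓
  (1,6): δ = 43.98°  ·
  (2,3): δ = 150.27°  ·
  (2,4): δ = 123.65°  ·
  (2,5): δ = 62.31°  ·
  (2,6): δ = 1.05°  ✓
  (3,4): δ = 153.37°  ·
  (3,5): δ = 92.04°  ·
  (3,6): δ = 28.68°  ·
  (4,5): δ = 118.67°  ·
  (4,6): δ = 55.30°  ·
  (5,6): δ = 116.64°  ·
antipodal pairs: 3

count = 3; pairs: (0,4), (1,5), (2,6)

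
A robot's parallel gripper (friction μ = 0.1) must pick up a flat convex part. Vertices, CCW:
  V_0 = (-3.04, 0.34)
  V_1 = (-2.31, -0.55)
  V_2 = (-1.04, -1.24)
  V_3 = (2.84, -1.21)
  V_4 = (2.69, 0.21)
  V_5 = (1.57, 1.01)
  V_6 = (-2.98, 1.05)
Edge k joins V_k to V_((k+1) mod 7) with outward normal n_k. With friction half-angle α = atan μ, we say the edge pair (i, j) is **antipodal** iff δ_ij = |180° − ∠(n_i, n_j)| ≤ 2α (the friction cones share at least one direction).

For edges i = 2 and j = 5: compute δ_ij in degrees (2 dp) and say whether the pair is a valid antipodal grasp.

α = atan 0.1 = 5.71°;  2α = 11.42°
edge 2: e_2 = (+3.88, +0.03);  n_2 = (+0.0077, -1.0000)
edge 5: e_5 = (-4.55, +0.04);  n_5 = (+0.0088, +1.0000)
∠(n_2, n_5) = 179.05°
δ = |180° − 179.05°| = 0.95°
0.95° ≤ 2α = 11.42°  →  valid

δ = 0.95°, valid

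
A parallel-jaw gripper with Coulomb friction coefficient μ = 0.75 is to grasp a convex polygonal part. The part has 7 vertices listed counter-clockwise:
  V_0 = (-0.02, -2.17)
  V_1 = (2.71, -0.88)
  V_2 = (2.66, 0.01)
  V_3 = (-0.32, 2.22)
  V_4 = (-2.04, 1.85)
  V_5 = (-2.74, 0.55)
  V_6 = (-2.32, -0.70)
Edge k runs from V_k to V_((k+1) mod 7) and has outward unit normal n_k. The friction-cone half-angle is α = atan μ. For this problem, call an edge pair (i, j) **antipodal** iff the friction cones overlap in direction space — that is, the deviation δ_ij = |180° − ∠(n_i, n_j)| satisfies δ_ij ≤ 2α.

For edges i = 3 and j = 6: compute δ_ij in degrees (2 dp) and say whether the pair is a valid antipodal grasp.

δ = 44.72°, valid

α = atan 0.75 = 36.87°;  2α = 73.74°
edge 3: e_3 = (-1.72, -0.37);  n_3 = (-0.2103, +0.9776)
edge 6: e_6 = (+2.30, -1.47);  n_6 = (-0.5385, -0.8426)
∠(n_3, n_6) = 135.28°
δ = |180° − 135.28°| = 44.72°
44.72° ≤ 2α = 73.74°  →  valid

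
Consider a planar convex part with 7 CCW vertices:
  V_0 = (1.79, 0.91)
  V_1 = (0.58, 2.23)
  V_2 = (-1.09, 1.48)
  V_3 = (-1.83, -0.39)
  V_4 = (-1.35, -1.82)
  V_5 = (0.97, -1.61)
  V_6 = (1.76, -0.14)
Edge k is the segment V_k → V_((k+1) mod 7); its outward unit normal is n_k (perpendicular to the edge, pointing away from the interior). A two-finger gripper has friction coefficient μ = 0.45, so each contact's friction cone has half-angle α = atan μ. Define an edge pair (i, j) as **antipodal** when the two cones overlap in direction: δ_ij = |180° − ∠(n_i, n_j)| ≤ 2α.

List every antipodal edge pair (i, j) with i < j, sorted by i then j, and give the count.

count = 7; pairs: (0,3), (1,4), (1,5), (2,5), (2,6), (3,5), (3,6)

α = atan 0.45 = 24.23°;  2α = 48.46°
n_0 = (+0.7372, +0.6757)
n_1 = (-0.4097, +0.9122)
n_2 = (-0.9298, +0.3680)
n_3 = (-0.9480, -0.3182)
n_4 = (+0.0901, -0.9959)
n_5 = (+0.8809, -0.4734)
n_6 = (+0.9996, -0.0286)
  (0,1): δ = 108.33°  ·
  (0,2): δ = 64.10°  ·
  (0,3): δ = 23.96°  ✓
  (0,4): δ = 52.66°  ·
  (0,5): δ = 109.24°  ·
  (0,6): δ = 135.85°  ·
  (1,2): δ = 135.77°  ·
  (1,3): δ = 95.63°  ·
  (1,4): δ = 19.01°  ✓
  (1,5): δ = 37.56°  ✓
  (1,6): δ = 64.18°  ·
  (2,3): δ = 139.86°  ·
  (2,4): δ = 63.24°  ·
  (2,5): δ = 6.66°  ✓
  (2,6): δ = 19.95°  ✓
  (3,4): δ = 103.38°  ·
  (3,5): δ = 46.81°  ✓
  (3,6): δ = 20.19°  ✓
  (4,5): δ = 123.43°  ·
  (4,6): δ = 96.81°  ·
  (5,6): δ = 153.38°  ·
antipodal pairs: 7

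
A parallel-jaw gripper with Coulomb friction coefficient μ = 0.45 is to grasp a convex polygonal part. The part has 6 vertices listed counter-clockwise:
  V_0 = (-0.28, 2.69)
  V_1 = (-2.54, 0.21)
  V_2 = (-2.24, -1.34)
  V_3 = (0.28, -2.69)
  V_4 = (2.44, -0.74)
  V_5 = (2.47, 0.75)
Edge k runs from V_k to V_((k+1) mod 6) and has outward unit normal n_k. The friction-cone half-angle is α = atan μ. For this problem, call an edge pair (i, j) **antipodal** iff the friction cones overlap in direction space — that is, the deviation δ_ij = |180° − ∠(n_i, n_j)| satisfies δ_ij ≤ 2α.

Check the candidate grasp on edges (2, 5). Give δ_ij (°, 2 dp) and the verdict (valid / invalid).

α = atan 0.45 = 24.23°;  2α = 48.46°
edge 2: e_2 = (+2.52, -1.35);  n_2 = (-0.4722, -0.8815)
edge 5: e_5 = (-2.75, +1.94);  n_5 = (+0.5764, +0.8171)
∠(n_2, n_5) = 172.98°
δ = |180° − 172.98°| = 7.02°
7.02° ≤ 2α = 48.46°  →  valid

δ = 7.02°, valid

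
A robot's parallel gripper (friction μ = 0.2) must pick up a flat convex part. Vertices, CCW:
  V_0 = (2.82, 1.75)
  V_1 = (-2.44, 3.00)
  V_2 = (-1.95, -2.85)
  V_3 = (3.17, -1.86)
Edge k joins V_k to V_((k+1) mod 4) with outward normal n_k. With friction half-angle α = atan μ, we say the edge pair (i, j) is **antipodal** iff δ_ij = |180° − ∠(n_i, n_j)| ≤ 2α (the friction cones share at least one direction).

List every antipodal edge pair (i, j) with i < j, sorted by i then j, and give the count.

α = atan 0.2 = 11.31°;  2α = 22.62°
n_0 = (+0.2312, +0.9729)
n_1 = (-0.9965, -0.0835)
n_2 = (+0.1898, -0.9818)
n_3 = (+0.9953, +0.0965)
  (0,1): δ = 71.84°  ·
  (0,2): δ = 24.31°  ·
  (0,3): δ = 108.91°  ·
  (1,2): δ = 83.84°  ·
  (1,3): δ = 0.75°  ✓
  (2,3): δ = 95.41°  ·
antipodal pairs: 1

count = 1; pairs: (1,3)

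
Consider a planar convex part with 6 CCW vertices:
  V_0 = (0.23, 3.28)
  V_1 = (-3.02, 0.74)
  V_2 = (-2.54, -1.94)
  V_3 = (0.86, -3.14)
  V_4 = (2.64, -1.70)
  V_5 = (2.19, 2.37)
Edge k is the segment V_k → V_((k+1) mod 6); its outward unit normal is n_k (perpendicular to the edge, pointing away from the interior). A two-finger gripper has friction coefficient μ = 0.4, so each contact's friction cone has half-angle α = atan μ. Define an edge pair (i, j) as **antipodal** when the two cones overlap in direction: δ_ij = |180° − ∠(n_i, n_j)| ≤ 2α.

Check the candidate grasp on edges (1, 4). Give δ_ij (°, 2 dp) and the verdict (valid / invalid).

δ = 3.84°, valid

α = atan 0.4 = 21.80°;  2α = 43.60°
edge 1: e_1 = (+0.48, -2.68);  n_1 = (-0.9843, -0.1763)
edge 4: e_4 = (-0.45, +4.07);  n_4 = (+0.9939, +0.1099)
∠(n_1, n_4) = 176.16°
δ = |180° − 176.16°| = 3.84°
3.84° ≤ 2α = 43.60°  →  valid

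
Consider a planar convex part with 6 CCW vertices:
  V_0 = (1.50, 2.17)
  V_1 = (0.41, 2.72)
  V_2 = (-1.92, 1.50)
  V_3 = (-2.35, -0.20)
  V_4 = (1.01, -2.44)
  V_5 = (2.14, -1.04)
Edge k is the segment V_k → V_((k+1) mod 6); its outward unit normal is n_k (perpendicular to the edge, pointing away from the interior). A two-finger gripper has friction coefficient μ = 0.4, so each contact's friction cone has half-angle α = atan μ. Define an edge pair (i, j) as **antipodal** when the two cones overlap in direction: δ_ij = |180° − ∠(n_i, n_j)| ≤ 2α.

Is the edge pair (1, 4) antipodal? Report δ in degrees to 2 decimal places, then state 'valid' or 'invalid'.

δ = 23.45°, valid

α = atan 0.4 = 21.80°;  2α = 43.60°
edge 1: e_1 = (-2.33, -1.22);  n_1 = (-0.4639, +0.8859)
edge 4: e_4 = (+1.13, +1.40);  n_4 = (+0.7782, -0.6281)
∠(n_1, n_4) = 156.55°
δ = |180° − 156.55°| = 23.45°
23.45° ≤ 2α = 43.60°  →  valid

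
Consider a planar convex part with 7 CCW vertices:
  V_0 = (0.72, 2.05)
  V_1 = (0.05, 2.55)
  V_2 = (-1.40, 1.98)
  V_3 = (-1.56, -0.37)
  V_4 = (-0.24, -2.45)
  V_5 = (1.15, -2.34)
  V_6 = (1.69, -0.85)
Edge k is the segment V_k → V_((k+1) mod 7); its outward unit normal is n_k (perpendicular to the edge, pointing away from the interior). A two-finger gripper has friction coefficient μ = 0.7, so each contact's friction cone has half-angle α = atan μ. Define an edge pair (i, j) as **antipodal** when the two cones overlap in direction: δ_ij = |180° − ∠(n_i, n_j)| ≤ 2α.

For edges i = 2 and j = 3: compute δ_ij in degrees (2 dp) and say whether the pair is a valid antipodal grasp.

α = atan 0.7 = 34.99°;  2α = 69.98°
edge 2: e_2 = (-0.16, -2.35);  n_2 = (-0.9977, +0.0679)
edge 3: e_3 = (+1.32, -2.08);  n_3 = (-0.8443, -0.5358)
∠(n_2, n_3) = 36.29°
δ = |180° − 36.29°| = 143.71°
143.71° > 2α = 69.98°  →  invalid

δ = 143.71°, invalid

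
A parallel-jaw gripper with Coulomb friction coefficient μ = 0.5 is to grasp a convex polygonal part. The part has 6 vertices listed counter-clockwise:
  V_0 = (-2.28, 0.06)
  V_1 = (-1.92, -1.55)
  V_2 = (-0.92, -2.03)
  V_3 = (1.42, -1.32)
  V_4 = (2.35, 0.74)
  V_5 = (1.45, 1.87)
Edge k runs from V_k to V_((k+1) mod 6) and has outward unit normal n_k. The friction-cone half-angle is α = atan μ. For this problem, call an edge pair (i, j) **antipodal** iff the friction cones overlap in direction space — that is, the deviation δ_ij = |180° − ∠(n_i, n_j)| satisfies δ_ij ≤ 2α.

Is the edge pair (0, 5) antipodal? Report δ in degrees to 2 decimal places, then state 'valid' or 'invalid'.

α = atan 0.5 = 26.57°;  2α = 53.13°
edge 0: e_0 = (+0.36, -1.61);  n_0 = (-0.9759, -0.2182)
edge 5: e_5 = (-3.73, -1.81);  n_5 = (-0.4366, +0.8997)
∠(n_0, n_5) = 76.72°
δ = |180° − 76.72°| = 103.28°
103.28° > 2α = 53.13°  →  invalid

δ = 103.28°, invalid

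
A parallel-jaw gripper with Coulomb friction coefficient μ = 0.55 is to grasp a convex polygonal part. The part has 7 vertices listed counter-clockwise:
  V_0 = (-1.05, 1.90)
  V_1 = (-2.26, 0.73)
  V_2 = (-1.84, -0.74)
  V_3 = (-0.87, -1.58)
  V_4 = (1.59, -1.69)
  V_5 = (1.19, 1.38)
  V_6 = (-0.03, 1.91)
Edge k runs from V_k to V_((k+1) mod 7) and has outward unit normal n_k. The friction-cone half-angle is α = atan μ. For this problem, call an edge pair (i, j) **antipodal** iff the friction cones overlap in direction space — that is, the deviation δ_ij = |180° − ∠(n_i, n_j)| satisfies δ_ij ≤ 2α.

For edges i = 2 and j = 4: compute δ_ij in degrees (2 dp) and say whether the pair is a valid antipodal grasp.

δ = 41.68°, valid

α = atan 0.55 = 28.81°;  2α = 57.62°
edge 2: e_2 = (+0.97, -0.84);  n_2 = (-0.6546, -0.7559)
edge 4: e_4 = (-0.40, +3.07);  n_4 = (+0.9916, +0.1292)
∠(n_2, n_4) = 138.32°
δ = |180° − 138.32°| = 41.68°
41.68° ≤ 2α = 57.62°  →  valid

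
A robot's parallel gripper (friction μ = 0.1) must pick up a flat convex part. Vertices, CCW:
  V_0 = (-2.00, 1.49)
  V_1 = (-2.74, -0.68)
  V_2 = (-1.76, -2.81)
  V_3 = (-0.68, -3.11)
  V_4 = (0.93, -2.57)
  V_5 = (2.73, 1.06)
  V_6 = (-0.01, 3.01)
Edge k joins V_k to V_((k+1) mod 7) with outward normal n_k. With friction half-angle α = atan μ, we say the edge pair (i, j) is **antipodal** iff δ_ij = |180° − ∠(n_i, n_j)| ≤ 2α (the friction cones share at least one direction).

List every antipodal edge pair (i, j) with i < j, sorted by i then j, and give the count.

α = atan 0.1 = 5.71°;  2α = 11.42°
n_0 = (-0.9465, +0.3228)
n_1 = (-0.9085, -0.4180)
n_2 = (-0.2676, -0.9635)
n_3 = (+0.3180, -0.9481)
n_4 = (+0.8959, -0.4442)
n_5 = (+0.5798, +0.8147)
n_6 = (-0.6070, +0.7947)
  (0,1): δ = 136.46°  ·
  (0,2): δ = 86.69°  ·
  (0,3): δ = 52.63°  ·
  (0,4): δ = 7.55°  ✓
  (0,5): δ = 73.39°  ·
  (0,6): δ = 146.20°  ·
  (1,2): δ = 130.23°  ·
  (1,3): δ = 96.17°  ·
  (1,4): δ = 51.08°  ·
  (1,5): δ = 29.85°  ·
  (1,6): δ = 102.67°  ·
  (2,3): δ = 145.93°  ·
  (2,4): δ = 100.85°  ·
  (2,5): δ = 19.91°  ·
  (2,6): δ = 52.90°  ·
  (3,4): δ = 134.92°  ·
  (3,5): δ = 53.98°  ·
  (3,6): δ = 18.83°  ·
  (4,5): δ = 99.06°  ·
  (4,6): δ = 26.25°  ·
  (5,6): δ = 107.19°  ·
antipodal pairs: 1

count = 1; pairs: (0,4)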